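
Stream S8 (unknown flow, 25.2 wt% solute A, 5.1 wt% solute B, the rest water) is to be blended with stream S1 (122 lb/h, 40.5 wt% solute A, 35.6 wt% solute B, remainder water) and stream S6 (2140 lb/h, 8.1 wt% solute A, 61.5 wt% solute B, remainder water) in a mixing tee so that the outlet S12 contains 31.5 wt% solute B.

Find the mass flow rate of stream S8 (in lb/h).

2451 lb/h

Let S8 be the unknown flow. Total out = 2262 + S8.
solute B balance: 1359.5 + 0.051·S8 = 0.315·(2262 + S8)
(0.051 − 0.315)·S8 = 0.315×2262 − 1359.5 = -647
S8 = -647 / -0.264 = 2450.8 lb/h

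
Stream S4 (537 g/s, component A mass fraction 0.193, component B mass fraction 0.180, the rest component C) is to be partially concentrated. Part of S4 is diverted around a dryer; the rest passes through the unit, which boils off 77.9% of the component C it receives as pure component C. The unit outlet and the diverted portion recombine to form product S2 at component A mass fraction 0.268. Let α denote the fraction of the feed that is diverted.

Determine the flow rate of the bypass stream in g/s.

229.3 g/s

All 537×0.193 = 103.64 g/s of component A reaches S2, so S2 = 103.64/0.268 = 386.72 g/s and vapour = 150.28 g/s.
The evaporator receives (1−α)·537 of feed at 0.627 component C and removes 0.779 of that component C:
0.779×0.627×(1−α)×537 = 150.28
(1−α) = 150.28/262.29 = 0.5730;  α = 0.4270.
Bypass flow = 0.4270×537 = 229.32 g/s.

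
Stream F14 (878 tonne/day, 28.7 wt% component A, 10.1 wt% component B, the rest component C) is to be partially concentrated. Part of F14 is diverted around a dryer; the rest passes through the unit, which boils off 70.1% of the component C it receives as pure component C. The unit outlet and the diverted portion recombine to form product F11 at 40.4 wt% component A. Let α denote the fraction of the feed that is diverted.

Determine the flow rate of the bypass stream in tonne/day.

All 878×0.287 = 251.99 tonne/day of component A reaches F11, so F11 = 251.99/0.404 = 623.73 tonne/day and vapour = 254.27 tonne/day.
The evaporator receives (1−α)·878 of feed at 0.612 component C and removes 0.701 of that component C:
0.701×0.612×(1−α)×878 = 254.27
(1−α) = 254.27/376.67 = 0.6750;  α = 0.3250.
Bypass flow = 0.3250×878 = 285.31 tonne/day.

285.3 tonne/day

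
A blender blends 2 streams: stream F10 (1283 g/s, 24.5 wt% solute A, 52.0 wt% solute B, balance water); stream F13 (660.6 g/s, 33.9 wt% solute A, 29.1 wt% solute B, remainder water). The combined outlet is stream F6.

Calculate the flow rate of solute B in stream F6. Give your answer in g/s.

859.4 g/s

solute B out = solute B in = 1283×0.520 + 660.6×0.291 = 859.39 g/s.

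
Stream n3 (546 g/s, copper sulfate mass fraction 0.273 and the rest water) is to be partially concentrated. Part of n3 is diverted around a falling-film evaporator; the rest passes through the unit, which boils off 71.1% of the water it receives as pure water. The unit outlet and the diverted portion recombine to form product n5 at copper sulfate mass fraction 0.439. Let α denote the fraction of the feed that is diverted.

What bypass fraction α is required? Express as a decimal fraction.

0.268

All 546×0.273 = 149.06 g/s of copper sulfate reaches n5, so n5 = 149.06/0.439 = 339.54 g/s and vapour = 206.46 g/s.
The evaporator receives (1−α)·546 of feed at 0.727 water and removes 0.711 of that water:
0.711×0.727×(1−α)×546 = 206.46
(1−α) = 206.46/282.23 = 0.7315;  α = 0.2685.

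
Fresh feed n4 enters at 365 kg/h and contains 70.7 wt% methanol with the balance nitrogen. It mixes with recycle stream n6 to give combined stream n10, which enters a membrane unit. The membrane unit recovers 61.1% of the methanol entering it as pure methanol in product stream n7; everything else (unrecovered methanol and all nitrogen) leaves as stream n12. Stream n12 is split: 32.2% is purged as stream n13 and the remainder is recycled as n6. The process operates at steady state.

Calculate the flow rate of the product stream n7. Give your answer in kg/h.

methanol in n10: m_A = 365×0.707 + (1−0.322)·(1−0.611)·m_A, so m_A = 258.06/0.7363 = 350.5 kg/h.
Product n7 = 0.611×350.5 = 214.15 kg/h.

214.2 kg/h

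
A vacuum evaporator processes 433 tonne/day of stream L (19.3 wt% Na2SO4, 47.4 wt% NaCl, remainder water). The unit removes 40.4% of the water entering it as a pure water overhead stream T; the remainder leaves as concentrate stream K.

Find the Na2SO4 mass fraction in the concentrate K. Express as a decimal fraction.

0.2230

Na2SO4 is not removed: 433×0.193 = 83.569 tonne/day of Na2SO4 enters K.
water entering = 433×0.333 = 144.19 tonne/day; overhead removed = 0.404×144.19 = 58.252 tonne/day.
Concentrate = 433 − 58.252 = 374.75 tonne/day.
Mass fraction = 83.569/374.75 = 0.2230.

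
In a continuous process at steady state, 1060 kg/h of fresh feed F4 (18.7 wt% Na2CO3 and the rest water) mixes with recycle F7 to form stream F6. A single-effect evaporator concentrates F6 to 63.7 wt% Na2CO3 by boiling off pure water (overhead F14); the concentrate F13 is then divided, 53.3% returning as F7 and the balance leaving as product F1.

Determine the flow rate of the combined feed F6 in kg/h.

1415 kg/h

Overall Na2CO3 balance (none leaves overhead): Na2CO3 in fresh feed = Na2CO3 in product, i.e. 1060×0.187 = (1−0.533)·F13·0.637.
F13 = 198.22/(0.637×0.467) = 666.33 kg/h.
Recycle F7 = 0.533×666.33 = 355.16 kg/h.
Combined feed F6 = 1060 + 355.16 = 1415.2 kg/h.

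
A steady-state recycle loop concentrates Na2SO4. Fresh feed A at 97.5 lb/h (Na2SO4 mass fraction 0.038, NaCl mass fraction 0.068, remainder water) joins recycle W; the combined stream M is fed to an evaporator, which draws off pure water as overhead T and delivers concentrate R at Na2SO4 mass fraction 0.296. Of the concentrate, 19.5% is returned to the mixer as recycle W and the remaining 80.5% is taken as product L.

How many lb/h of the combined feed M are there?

Overall Na2SO4 balance (none leaves overhead): Na2SO4 in fresh feed = Na2SO4 in product, i.e. 97.5×0.038 = (1−0.195)·R·0.296.
R = 3.705/(0.296×0.805) = 15.549 lb/h.
Recycle W = 0.195×15.549 = 3.032 lb/h.
Combined feed M = 97.5 + 3.032 = 100.53 lb/h.

100.5 lb/h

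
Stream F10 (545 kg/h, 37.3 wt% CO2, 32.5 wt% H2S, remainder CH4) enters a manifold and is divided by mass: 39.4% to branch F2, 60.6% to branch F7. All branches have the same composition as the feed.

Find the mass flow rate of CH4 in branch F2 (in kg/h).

Branch F2 total = 0.394×545 = 214.73 kg/h.
CH4 in F2 = 0.302×214.73 = 64.848 kg/h.

64.85 kg/h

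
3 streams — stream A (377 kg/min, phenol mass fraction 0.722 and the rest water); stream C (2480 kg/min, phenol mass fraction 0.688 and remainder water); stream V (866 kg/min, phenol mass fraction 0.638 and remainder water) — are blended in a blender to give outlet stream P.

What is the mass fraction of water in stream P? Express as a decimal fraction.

0.320

Total flow out = 377 + 2480 + 866 = 3723 kg/min.
water in = 377×0.278 + 2480×0.312 + 866×0.362 = 1192.1 kg/min.
water mass fraction in P = 1192.1/3723 = 0.320.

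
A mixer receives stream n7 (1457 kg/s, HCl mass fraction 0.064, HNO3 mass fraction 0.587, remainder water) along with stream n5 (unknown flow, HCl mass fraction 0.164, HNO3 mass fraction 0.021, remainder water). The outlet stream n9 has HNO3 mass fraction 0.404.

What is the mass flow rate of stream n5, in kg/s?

696.2 kg/s

Let n5 be the unknown flow. Total out = 1457 + n5.
HNO3 balance: 855.26 + 0.021·n5 = 0.404·(1457 + n5)
(0.021 − 0.404)·n5 = 0.404×1457 − 855.26 = -266.63
n5 = -266.63 / -0.383 = 696.16 kg/s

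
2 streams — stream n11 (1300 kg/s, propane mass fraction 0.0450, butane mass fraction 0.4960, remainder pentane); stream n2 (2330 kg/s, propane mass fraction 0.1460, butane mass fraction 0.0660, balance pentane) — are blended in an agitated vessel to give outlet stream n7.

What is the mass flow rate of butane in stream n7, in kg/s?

butane out = butane in = 1300×0.496 + 2330×0.066 = 798.58 kg/s.

798.6 kg/s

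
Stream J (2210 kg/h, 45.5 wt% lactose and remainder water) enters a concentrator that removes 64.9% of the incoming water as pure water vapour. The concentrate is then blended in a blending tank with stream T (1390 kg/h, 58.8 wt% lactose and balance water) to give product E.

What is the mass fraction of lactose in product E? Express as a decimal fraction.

0.647

Vapour removed = 0.649×0.545×2210 = 781.69 kg/h; concentrate = 1428.3 kg/h.
lactose reaching the mixer = 1005.6 (from concentrate) + 1390×0.588 = 1822.9 kg/h.
Product flow = 1428.3 + 1390 = 2818.3 kg/h; lactose fraction = 0.647.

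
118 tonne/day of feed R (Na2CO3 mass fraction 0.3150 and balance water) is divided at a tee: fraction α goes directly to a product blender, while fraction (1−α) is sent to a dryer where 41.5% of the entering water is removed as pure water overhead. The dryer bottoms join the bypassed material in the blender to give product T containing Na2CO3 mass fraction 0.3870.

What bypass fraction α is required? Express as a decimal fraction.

0.346

All 118×0.315 = 37.17 tonne/day of Na2CO3 reaches T, so T = 37.17/0.387 = 96.047 tonne/day and vapour = 21.953 tonne/day.
The evaporator receives (1−α)·118 of feed at 0.685 water and removes 0.415 of that water:
0.415×0.685×(1−α)×118 = 21.953
(1−α) = 21.953/33.544 = 0.6545;  α = 0.3455.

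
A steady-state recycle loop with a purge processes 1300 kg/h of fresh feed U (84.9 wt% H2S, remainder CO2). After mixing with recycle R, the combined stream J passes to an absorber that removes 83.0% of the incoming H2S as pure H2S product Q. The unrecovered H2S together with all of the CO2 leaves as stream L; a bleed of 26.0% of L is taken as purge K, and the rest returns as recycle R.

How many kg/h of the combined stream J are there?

CO2 enters only via U and leaves only via the purge: 1300×0.151 = 0.260×(CO2 in L), and the absorber passes all CO2, so CO2 in J = CO2 in L = 755 kg/h.
H2S in J: m_A = 1300×0.849 + (1−0.260)·(1−0.830)·m_A, so m_A = 1103.7/0.8742 = 1262.5 kg/h.
J = 1262.5 + 755 = 2017.5 kg/h.

2018 kg/h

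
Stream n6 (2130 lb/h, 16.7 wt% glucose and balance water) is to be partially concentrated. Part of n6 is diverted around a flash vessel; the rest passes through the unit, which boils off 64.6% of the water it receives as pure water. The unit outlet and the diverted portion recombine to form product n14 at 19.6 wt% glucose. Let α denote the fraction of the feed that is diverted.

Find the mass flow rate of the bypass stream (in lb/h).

All 2130×0.167 = 355.71 lb/h of glucose reaches n14, so n14 = 355.71/0.196 = 1814.8 lb/h and vapour = 315.15 lb/h.
The evaporator receives (1−α)·2130 of feed at 0.833 water and removes 0.646 of that water:
0.646×0.833×(1−α)×2130 = 315.15
(1−α) = 315.15/1146.2 = 0.2750;  α = 0.7250.
Bypass flow = 0.7250×2130 = 1544.3 lb/h.

1544 lb/h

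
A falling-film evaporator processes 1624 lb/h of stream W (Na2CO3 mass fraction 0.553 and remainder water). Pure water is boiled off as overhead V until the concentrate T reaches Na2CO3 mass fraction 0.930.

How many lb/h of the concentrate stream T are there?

Na2CO3 is conserved: 1624×0.553 = 898.07 lb/h all reports to the concentrate.
Concentrate = 898.07/(target fraction) = 965.67 lb/h.

965.7 lb/h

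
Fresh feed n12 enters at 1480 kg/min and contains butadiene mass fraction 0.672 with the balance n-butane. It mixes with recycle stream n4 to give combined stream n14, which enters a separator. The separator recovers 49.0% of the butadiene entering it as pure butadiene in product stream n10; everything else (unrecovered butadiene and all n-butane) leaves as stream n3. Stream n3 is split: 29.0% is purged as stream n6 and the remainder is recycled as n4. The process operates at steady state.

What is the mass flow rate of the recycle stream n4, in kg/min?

1753 kg/min

n-butane enters only via n12 and leaves only via the purge: 1480×0.328 = 0.290×(n-butane in n3), and the separator passes all n-butane, so n-butane in n14 = n-butane in n3 = 1673.9 kg/min.
butadiene in n14: m_A = 1480×0.672 + (1−0.290)·(1−0.490)·m_A, so m_A = 994.56/0.6379 = 1559.1 kg/min.
n3 = (1−0.490)×1559.1 + 1673.9 = 2469.1 kg/min.
Recycle n4 = (1−0.290)×2469.1 = 1753 kg/min.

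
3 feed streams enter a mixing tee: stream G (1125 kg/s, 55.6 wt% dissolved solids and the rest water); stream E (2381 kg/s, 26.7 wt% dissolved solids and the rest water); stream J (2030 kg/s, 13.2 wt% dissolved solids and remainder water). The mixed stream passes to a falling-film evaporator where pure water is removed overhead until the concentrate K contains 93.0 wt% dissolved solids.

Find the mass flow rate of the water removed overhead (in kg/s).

3892 kg/s

dissolved solids entering = 1125×0.556 + 2381×0.267 + 2030×0.132 = 1529.2 kg/s.
All dissolved solids reports to K, so K = 1529.2/0.930 = 1644.3 kg/s.
Total feed = 5536 kg/s; overhead = 5536 − 1644.3 = 3891.7 kg/s.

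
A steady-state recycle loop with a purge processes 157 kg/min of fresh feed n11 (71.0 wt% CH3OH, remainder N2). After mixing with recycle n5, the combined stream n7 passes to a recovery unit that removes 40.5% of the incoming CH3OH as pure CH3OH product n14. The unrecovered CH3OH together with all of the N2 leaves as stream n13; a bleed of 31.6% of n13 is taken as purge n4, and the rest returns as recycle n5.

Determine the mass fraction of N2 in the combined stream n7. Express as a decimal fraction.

N2 enters only via n11 and leaves only via the purge: 157×0.290 = 0.316×(N2 in n13), and the recovery unit passes all N2, so N2 in n7 = N2 in n13 = 144.08 kg/min.
CH3OH in n7: m_A = 157×0.710 + (1−0.316)·(1−0.405)·m_A, so m_A = 111.47/0.5930 = 187.97 kg/min.
n7 = 187.97 + 144.08 = 332.05 kg/min.
N2 fraction in n7 = 144.08/332.05 = 0.434.

0.434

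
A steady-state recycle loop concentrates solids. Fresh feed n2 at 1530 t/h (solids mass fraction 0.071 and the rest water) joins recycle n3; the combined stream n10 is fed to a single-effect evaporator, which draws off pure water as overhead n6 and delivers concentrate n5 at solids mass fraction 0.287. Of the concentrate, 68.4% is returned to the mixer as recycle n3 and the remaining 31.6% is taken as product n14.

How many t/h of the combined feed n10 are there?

2349 t/h

Overall solids balance (none leaves overhead): solids in fresh feed = solids in product, i.e. 1530×0.071 = (1−0.684)·n5·0.287.
n5 = 108.63/(0.287×0.316) = 1197.8 t/h.
Recycle n3 = 0.684×1197.8 = 819.29 t/h.
Combined feed n10 = 1530 + 819.29 = 2349.3 t/h.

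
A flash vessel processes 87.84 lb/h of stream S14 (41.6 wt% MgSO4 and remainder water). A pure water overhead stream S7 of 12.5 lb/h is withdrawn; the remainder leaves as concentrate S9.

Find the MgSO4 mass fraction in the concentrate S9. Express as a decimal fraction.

0.4850

MgSO4 is not removed: 87.84×0.416 = 36.541 lb/h of MgSO4 enters S9.
Concentrate = 87.84 − 12.5 = 75.34 lb/h.
Mass fraction = 36.541/75.34 = 0.4850.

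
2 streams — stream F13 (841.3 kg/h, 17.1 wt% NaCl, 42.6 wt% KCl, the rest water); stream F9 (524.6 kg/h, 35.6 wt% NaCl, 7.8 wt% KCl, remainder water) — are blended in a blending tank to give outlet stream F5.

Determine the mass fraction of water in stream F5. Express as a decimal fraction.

0.4656

Total flow out = 841.3 + 524.6 = 1365.9 kg/h.
water in = 841.3×0.403 + 524.6×0.566 = 635.97 kg/h.
water mass fraction in F5 = 635.97/1365.9 = 0.4656.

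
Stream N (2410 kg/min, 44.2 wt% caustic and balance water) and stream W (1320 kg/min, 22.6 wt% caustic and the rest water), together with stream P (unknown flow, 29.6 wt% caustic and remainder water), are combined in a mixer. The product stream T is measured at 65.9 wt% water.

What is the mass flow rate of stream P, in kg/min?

2036 kg/min

Let P be the unknown flow. Total out = 3730 + P.
water balance: 2366.5 + 0.704·P = 0.659·(3730 + P)
(0.704 − 0.659)·P = 0.659×3730 − 2366.5 = 91.61
P = 91.61 / 0.045 = 2035.8 kg/min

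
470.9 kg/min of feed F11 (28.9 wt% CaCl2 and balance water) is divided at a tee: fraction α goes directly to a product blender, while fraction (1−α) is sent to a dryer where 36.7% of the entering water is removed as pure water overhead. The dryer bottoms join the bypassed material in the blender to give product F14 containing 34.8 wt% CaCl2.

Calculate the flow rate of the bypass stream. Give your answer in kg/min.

All 470.9×0.289 = 136.09 kg/min of CaCl2 reaches F14, so F14 = 136.09/0.348 = 391.06 kg/min and vapour = 79.836 kg/min.
The evaporator receives (1−α)·470.9 of feed at 0.711 water and removes 0.367 of that water:
0.367×0.711×(1−α)×470.9 = 79.836
(1−α) = 79.836/122.88 = 0.6497;  α = 0.3503.
Bypass flow = 0.3503×470.9 = 164.94 kg/min.

164.9 kg/min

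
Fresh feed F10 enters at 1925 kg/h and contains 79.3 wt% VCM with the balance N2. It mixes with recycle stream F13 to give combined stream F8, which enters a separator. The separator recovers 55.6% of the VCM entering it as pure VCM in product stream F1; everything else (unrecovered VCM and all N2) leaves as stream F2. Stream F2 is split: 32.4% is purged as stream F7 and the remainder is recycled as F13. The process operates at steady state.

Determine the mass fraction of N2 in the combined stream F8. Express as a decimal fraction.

0.361

N2 enters only via F10 and leaves only via the purge: 1925×0.207 = 0.324×(N2 in F2), and the separator passes all N2, so N2 in F8 = N2 in F2 = 1229.9 kg/h.
VCM in F8: m_A = 1925×0.793 + (1−0.324)·(1−0.556)·m_A, so m_A = 1526.5/0.6999 = 2181.2 kg/h.
F8 = 2181.2 + 1229.9 = 3411.1 kg/h.
N2 fraction in F8 = 1229.9/3411.1 = 0.361.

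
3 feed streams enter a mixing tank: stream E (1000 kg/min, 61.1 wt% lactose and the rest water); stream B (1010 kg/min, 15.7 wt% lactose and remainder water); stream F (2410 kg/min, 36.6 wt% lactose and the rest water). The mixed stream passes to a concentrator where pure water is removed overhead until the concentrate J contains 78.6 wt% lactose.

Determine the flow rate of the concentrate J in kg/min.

2101 kg/min

lactose entering = 1000×0.611 + 1010×0.157 + 2410×0.366 = 1651.6 kg/min.
All lactose reports to J, so J = 1651.6/0.786 = 2101.3 kg/min.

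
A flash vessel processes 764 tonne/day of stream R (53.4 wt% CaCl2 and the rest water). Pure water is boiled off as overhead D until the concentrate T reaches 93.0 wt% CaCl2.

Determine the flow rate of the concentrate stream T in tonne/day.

438.7 tonne/day

CaCl2 is conserved: 764×0.534 = 407.98 tonne/day all reports to the concentrate.
Concentrate = 407.98/(target fraction) = 438.68 tonne/day.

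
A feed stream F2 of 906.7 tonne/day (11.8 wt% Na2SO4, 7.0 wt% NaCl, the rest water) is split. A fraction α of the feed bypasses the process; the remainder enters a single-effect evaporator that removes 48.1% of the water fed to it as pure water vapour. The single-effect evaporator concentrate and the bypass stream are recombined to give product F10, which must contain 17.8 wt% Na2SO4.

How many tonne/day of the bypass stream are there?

124.2 tonne/day

All 906.7×0.118 = 106.99 tonne/day of Na2SO4 reaches F10, so F10 = 106.99/0.178 = 601.07 tonne/day and vapour = 305.63 tonne/day.
The evaporator receives (1−α)·906.7 of feed at 0.812 water and removes 0.481 of that water:
0.481×0.812×(1−α)×906.7 = 305.63
(1−α) = 305.63/354.13 = 0.8630;  α = 0.1370.
Bypass flow = 0.1370×906.7 = 124.18 tonne/day.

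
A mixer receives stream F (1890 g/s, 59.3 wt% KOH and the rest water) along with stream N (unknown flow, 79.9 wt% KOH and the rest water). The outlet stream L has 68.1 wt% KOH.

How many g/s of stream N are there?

Let N be the unknown flow. Total out = 1890 + N.
KOH balance: 1120.8 + 0.799·N = 0.681·(1890 + N)
(0.799 − 0.681)·N = 0.681×1890 − 1120.8 = 166.32
N = 166.32 / 0.118 = 1409.5 g/s

1409 g/s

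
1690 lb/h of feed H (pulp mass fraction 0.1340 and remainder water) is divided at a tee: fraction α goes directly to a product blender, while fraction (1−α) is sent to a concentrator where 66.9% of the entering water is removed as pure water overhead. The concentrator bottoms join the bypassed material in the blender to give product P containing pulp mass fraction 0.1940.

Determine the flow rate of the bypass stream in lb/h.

All 1690×0.134 = 226.46 lb/h of pulp reaches P, so P = 226.46/0.194 = 1167.3 lb/h and vapour = 522.68 lb/h.
The evaporator receives (1−α)·1690 of feed at 0.866 water and removes 0.669 of that water:
0.669×0.866×(1−α)×1690 = 522.68
(1−α) = 522.68/979.11 = 0.5338;  α = 0.4662.
Bypass flow = 0.4662×1690 = 787.82 lb/h.

787.8 lb/h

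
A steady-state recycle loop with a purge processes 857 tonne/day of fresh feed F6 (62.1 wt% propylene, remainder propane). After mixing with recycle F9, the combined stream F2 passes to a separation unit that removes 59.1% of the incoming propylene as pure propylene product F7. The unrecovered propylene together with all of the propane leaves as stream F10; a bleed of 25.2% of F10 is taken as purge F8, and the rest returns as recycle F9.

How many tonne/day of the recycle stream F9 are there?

propane enters only via F6 and leaves only via the purge: 857×0.379 = 0.252×(propane in F10), and the separation unit passes all propane, so propane in F2 = propane in F10 = 1288.9 tonne/day.
propylene in F2: m_A = 857×0.621 + (1−0.252)·(1−0.591)·m_A, so m_A = 532.2/0.6941 = 766.78 tonne/day.
F10 = (1−0.591)×766.78 + 1288.9 = 1602.5 tonne/day.
Recycle F9 = (1−0.252)×1602.5 = 1198.7 tonne/day.

1199 tonne/day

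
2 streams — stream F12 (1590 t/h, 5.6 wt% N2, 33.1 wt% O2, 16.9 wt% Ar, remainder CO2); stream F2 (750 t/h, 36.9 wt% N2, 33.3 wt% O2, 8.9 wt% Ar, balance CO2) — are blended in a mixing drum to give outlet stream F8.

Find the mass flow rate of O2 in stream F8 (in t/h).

776 t/h

O2 out = O2 in = 1590×0.331 + 750×0.333 = 776.04 t/h.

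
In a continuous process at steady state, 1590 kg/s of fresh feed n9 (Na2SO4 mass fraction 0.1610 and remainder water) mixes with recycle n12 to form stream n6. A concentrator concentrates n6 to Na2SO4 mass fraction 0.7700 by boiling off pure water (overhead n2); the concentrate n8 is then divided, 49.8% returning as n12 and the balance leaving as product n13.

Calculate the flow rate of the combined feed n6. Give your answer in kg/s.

1920 kg/s

Overall Na2SO4 balance (none leaves overhead): Na2SO4 in fresh feed = Na2SO4 in product, i.e. 1590×0.161 = (1−0.498)·n8·0.770.
n8 = 255.99/(0.770×0.502) = 662.26 kg/s.
Recycle n12 = 0.498×662.26 = 329.81 kg/s.
Combined feed n6 = 1590 + 329.81 = 1919.8 kg/s.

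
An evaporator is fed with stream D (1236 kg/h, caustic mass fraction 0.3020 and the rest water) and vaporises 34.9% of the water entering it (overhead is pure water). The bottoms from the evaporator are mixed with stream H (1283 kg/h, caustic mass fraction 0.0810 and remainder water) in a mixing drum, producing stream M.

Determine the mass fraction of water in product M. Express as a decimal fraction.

0.7848

Vapour removed = 0.349×0.698×1236 = 301.09 kg/h; concentrate = 934.91 kg/h.
water reaching the mixer = 561.64 (from concentrate) + 1283×0.919 = 1740.7 kg/h.
Product flow = 934.91 + 1283 = 2217.9 kg/h; water fraction = 0.7848.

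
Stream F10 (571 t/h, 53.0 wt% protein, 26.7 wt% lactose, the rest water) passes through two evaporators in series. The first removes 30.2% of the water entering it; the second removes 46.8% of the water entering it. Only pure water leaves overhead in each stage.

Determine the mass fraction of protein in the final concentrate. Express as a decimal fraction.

0.608

water in feed = 571×0.203 = 115.91 t/h.
After stage 1: water left = (1−0.302)×115.91 = 80.907; stream total = 535.99 t/h.
After stage 2: water left = (1−0.468)×80.907 = 43.043; final concentrate = 498.13 t/h.
protein fraction = 302.63/498.13 = 0.608.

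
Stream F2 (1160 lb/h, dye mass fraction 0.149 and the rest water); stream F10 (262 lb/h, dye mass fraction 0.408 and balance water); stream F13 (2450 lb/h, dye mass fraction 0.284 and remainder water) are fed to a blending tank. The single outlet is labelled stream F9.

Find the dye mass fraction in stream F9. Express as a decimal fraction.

Total flow out = 1160 + 262 + 2450 = 3872 lb/h.
dye in = 1160×0.149 + 262×0.408 + 2450×0.284 = 975.54 lb/h.
dye mass fraction in F9 = 975.54/3872 = 0.252.

0.252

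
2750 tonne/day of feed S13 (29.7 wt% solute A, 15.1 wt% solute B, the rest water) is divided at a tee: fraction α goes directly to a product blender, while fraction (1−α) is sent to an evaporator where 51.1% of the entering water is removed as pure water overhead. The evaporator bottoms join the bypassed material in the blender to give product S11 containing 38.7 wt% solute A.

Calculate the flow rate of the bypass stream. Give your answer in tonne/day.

All 2750×0.297 = 816.75 tonne/day of solute A reaches S11, so S11 = 816.75/0.387 = 2110.5 tonne/day and vapour = 639.53 tonne/day.
The evaporator receives (1−α)·2750 of feed at 0.552 water and removes 0.511 of that water:
0.511×0.552×(1−α)×2750 = 639.53
(1−α) = 639.53/775.7 = 0.8245;  α = 0.1755.
Bypass flow = 0.1755×2750 = 482.72 tonne/day.

482.7 tonne/day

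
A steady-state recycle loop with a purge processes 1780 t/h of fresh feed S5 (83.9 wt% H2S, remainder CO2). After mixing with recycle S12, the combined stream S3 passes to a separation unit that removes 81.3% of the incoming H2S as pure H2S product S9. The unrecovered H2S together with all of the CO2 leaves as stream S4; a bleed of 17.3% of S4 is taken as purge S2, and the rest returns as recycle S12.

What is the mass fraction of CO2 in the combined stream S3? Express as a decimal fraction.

0.4839

CO2 enters only via S5 and leaves only via the purge: 1780×0.161 = 0.173×(CO2 in S4), and the separation unit passes all CO2, so CO2 in S3 = CO2 in S4 = 1656.5 t/h.
H2S in S3: m_A = 1780×0.839 + (1−0.173)·(1−0.813)·m_A, so m_A = 1493.4/0.8454 = 1766.6 t/h.
S3 = 1766.6 + 1656.5 = 3423.2 t/h.
CO2 fraction in S3 = 1656.5/3423.2 = 0.4839.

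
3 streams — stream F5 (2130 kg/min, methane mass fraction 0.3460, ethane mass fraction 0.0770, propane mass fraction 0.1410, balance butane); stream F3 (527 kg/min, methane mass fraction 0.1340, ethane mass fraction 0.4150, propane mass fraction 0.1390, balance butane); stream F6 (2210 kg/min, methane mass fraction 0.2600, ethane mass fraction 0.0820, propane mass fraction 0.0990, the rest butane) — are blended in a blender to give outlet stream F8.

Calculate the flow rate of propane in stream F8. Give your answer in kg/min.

propane out = propane in = 2130×0.141 + 527×0.139 + 2210×0.099 = 592.37 kg/min.

592.4 kg/min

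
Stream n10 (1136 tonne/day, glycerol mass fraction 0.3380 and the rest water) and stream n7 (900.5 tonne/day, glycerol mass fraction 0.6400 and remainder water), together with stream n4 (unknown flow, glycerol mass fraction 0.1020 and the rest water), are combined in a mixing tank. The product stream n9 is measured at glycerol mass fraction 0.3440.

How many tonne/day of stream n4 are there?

Let n4 be the unknown flow. Total out = 2036.5 + n4.
glycerol balance: 960.29 + 0.102·n4 = 0.344·(2036.5 + n4)
(0.102 − 0.344)·n4 = 0.344×2036.5 − 960.29 = -259.73
n4 = -259.73 / -0.242 = 1073.3 tonne/day

1073 tonne/day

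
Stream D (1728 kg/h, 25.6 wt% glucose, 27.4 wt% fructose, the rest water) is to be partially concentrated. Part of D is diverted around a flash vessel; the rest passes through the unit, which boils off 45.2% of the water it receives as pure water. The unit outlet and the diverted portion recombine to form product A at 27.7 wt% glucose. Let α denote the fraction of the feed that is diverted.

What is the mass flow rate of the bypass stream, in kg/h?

1111 kg/h

All 1728×0.256 = 442.37 kg/h of glucose reaches A, so A = 442.37/0.277 = 1597 kg/h and vapour = 131 kg/h.
The evaporator receives (1−α)·1728 of feed at 0.470 water and removes 0.452 of that water:
0.452×0.470×(1−α)×1728 = 131
(1−α) = 131/367.1 = 0.3569;  α = 0.6431.
Bypass flow = 0.6431×1728 = 1111.3 kg/h.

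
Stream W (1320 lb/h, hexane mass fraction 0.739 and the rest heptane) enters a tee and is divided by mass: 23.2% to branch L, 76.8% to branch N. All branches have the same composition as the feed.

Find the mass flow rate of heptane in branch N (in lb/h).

264.6 lb/h

Branch N total = 0.768×1320 = 1013.8 lb/h.
heptane in N = 0.261×1013.8 = 264.59 lb/h.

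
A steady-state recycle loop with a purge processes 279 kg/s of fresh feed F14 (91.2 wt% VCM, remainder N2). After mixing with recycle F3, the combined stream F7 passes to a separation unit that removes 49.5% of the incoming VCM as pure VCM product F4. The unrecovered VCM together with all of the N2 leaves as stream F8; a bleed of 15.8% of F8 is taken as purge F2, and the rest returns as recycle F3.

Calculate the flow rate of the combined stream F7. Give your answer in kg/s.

598.1 kg/s

N2 enters only via F14 and leaves only via the purge: 279×0.088 = 0.158×(N2 in F8), and the separation unit passes all N2, so N2 in F7 = N2 in F8 = 155.39 kg/s.
VCM in F7: m_A = 279×0.912 + (1−0.158)·(1−0.495)·m_A, so m_A = 254.45/0.5748 = 442.68 kg/s.
F7 = 442.68 + 155.39 = 598.07 kg/s.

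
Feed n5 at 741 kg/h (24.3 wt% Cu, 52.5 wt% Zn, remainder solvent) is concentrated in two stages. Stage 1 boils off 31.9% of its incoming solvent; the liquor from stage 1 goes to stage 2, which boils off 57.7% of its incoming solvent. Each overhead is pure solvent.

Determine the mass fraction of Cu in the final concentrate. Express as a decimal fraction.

0.291

solvent in feed = 741×0.232 = 171.91 kg/h.
After stage 1: solvent left = (1−0.319)×171.91 = 117.07; stream total = 686.16 kg/h.
After stage 2: solvent left = (1−0.577)×117.07 = 49.521; final concentrate = 618.61 kg/h.
Cu fraction = 180.06/618.61 = 0.291.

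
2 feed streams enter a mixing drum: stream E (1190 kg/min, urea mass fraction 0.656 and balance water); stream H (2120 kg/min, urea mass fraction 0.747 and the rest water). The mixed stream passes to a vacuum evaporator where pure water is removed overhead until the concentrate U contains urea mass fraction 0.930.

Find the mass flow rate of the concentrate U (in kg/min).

urea entering = 1190×0.656 + 2120×0.747 = 2364.3 kg/min.
All urea reports to U, so U = 2364.3/0.930 = 2542.2 kg/min.

2542 kg/min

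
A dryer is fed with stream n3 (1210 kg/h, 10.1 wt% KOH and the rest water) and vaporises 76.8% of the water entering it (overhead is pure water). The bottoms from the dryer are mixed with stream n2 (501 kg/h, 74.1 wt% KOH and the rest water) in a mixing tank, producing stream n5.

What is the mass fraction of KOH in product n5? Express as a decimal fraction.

0.5636

Vapour removed = 0.768×0.899×1210 = 835.42 kg/h; concentrate = 374.58 kg/h.
KOH reaching the mixer = 122.21 (from concentrate) + 501×0.741 = 493.45 kg/h.
Product flow = 374.58 + 501 = 875.58 kg/h; KOH fraction = 0.5636.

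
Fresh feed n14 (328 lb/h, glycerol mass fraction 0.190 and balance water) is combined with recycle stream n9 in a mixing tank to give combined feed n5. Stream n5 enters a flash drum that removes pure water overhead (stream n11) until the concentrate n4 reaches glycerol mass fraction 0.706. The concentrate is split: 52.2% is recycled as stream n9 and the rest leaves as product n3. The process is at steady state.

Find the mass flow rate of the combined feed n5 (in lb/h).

Overall glycerol balance (none leaves overhead): glycerol in fresh feed = glycerol in product, i.e. 328×0.190 = (1−0.522)·n4·0.706.
n4 = 62.32/(0.706×0.478) = 184.67 lb/h.
Recycle n9 = 0.522×184.67 = 96.397 lb/h.
Combined feed n5 = 328 + 96.397 = 424.4 lb/h.

424.4 lb/h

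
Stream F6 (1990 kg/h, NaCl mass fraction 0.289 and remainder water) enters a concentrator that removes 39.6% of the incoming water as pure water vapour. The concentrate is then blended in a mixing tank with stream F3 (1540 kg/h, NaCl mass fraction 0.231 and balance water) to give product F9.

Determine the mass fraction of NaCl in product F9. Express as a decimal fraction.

0.313

Vapour removed = 0.396×0.711×1990 = 560.3 kg/h; concentrate = 1429.7 kg/h.
NaCl reaching the mixer = 575.11 (from concentrate) + 1540×0.231 = 930.85 kg/h.
Product flow = 1429.7 + 1540 = 2969.7 kg/h; NaCl fraction = 0.313.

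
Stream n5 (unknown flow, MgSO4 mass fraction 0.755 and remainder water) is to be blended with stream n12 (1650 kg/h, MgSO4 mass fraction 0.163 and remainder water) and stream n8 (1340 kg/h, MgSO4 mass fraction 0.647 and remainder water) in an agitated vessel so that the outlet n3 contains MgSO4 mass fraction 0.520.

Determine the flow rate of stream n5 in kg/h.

Let n5 be the unknown flow. Total out = 2990 + n5.
MgSO4 balance: 1135.9 + 0.755·n5 = 0.520·(2990 + n5)
(0.755 − 0.520)·n5 = 0.520×2990 − 1135.9 = 418.87
n5 = 418.87 / 0.235 = 1782.4 kg/h

1782 kg/h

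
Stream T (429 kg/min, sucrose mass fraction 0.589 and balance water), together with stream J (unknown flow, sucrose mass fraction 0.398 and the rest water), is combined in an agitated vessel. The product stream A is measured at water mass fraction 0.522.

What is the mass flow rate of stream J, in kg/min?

595.2 kg/min

Let J be the unknown flow. Total out = 429 + J.
water balance: 176.32 + 0.602·J = 0.522·(429 + J)
(0.602 − 0.522)·J = 0.522×429 − 176.32 = 47.619
J = 47.619 / 0.080 = 595.24 kg/min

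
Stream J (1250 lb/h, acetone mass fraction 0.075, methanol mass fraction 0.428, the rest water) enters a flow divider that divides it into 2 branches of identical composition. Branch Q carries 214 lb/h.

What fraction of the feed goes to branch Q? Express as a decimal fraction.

Fraction to Q = 214/1250 = 0.1712.

0.171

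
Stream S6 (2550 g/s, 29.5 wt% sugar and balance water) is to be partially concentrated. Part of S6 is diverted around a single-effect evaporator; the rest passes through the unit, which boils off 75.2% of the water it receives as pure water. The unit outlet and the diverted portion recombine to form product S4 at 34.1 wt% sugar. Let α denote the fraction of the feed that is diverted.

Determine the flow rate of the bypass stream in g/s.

All 2550×0.295 = 752.25 g/s of sugar reaches S4, so S4 = 752.25/0.341 = 2206 g/s and vapour = 343.99 g/s.
The evaporator receives (1−α)·2550 of feed at 0.705 water and removes 0.752 of that water:
0.752×0.705×(1−α)×2550 = 343.99
(1−α) = 343.99/1351.9 = 0.2544;  α = 0.7456.
Bypass flow = 0.7456×2550 = 1901.2 g/s.

1901 g/s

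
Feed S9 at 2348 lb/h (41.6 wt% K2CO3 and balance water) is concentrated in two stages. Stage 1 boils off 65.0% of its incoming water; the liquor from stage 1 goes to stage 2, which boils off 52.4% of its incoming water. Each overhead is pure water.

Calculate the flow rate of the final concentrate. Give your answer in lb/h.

1205 lb/h

water in feed = 2348×0.584 = 1371.2 lb/h.
After stage 1: water left = (1−0.650)×1371.2 = 479.93; stream total = 1456.7 lb/h.
After stage 2: water left = (1−0.524)×479.93 = 228.45; final concentrate = 1205.2 lb/h.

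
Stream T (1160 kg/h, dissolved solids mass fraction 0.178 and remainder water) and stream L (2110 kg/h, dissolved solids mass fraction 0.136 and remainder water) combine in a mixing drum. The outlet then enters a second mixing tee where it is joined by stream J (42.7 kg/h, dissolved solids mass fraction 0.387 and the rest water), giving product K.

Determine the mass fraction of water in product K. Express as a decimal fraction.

Overall, product flow = 3312.7 kg/h.
water in = 1160×0.822 + 2110×0.864 + 42.7×0.613 = 2802.7 kg/h.
water fraction in K = 0.846.

0.846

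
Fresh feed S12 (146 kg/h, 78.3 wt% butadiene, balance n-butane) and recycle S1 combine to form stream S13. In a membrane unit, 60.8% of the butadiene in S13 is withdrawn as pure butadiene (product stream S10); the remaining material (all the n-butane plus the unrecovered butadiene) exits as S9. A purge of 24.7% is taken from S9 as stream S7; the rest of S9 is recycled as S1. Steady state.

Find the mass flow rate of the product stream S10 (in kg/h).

butadiene in S13: m_A = 146×0.783 + (1−0.247)·(1−0.608)·m_A, so m_A = 114.32/0.7048 = 162.19 kg/h.
Product S10 = 0.608×162.19 = 98.614 kg/h.

98.61 kg/h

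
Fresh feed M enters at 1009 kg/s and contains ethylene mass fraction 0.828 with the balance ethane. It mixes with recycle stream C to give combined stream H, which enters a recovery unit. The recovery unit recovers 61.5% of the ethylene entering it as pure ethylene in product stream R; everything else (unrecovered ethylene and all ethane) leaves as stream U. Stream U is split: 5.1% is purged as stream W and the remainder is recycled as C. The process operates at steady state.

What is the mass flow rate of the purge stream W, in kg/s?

ethane enters only via M and leaves only via the purge: 1009×0.172 = 0.051×(ethane in U), and the recovery unit passes all ethane, so ethane in H = ethane in U = 3402.9 kg/s.
ethylene in H: m_A = 1009×0.828 + (1−0.051)·(1−0.615)·m_A, so m_A = 835.45/0.6346 = 1316.4 kg/s.
U = (1−0.615)×1316.4 + 3402.9 = 3909.7 kg/s.
Purge W = 0.051×3909.7 = 199.4 kg/s.

199.4 kg/s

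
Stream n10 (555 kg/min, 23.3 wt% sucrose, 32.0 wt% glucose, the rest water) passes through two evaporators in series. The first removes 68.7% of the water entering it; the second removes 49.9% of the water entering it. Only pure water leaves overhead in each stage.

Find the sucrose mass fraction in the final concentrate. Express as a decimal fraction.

0.3739

water in feed = 555×0.447 = 248.09 kg/min.
After stage 1: water left = (1−0.687)×248.09 = 77.651; stream total = 384.57 kg/min.
After stage 2: water left = (1−0.499)×77.651 = 38.903; final concentrate = 345.82 kg/min.
sucrose fraction = 129.31/345.82 = 0.3739.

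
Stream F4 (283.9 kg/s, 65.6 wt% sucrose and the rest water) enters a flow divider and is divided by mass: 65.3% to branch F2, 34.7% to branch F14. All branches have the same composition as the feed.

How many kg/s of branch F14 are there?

Branch F14 flow = 0.347×283.9 = 98.513 kg/s.

98.51 kg/s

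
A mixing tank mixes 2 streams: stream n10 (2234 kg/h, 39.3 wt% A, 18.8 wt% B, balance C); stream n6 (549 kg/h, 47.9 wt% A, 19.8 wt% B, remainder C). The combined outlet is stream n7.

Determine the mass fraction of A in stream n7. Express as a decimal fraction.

Total flow out = 2234 + 549 = 2783 kg/h.
A in = 2234×0.393 + 549×0.479 = 1140.9 kg/h.
A mass fraction in n7 = 1140.9/2783 = 0.4100.

0.4100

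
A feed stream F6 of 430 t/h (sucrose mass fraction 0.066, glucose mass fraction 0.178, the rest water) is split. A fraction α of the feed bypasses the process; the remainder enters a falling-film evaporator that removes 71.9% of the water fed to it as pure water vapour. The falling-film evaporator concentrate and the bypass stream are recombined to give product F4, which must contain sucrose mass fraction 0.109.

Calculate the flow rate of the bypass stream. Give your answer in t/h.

All 430×0.066 = 28.38 t/h of sucrose reaches F4, so F4 = 28.38/0.109 = 260.37 t/h and vapour = 169.63 t/h.
The evaporator receives (1−α)·430 of feed at 0.756 water and removes 0.719 of that water:
0.719×0.756×(1−α)×430 = 169.63
(1−α) = 169.63/233.73 = 0.7258;  α = 0.2742.
Bypass flow = 0.2742×430 = 117.92 t/h.

117.9 t/h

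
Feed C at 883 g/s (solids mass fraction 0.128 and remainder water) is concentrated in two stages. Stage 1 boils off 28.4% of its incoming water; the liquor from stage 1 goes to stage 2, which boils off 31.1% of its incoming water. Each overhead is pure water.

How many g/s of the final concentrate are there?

water in feed = 883×0.872 = 769.98 g/s.
After stage 1: water left = (1−0.284)×769.98 = 551.3; stream total = 664.33 g/s.
After stage 2: water left = (1−0.311)×551.3 = 379.85; final concentrate = 492.87 g/s.

492.9 g/s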